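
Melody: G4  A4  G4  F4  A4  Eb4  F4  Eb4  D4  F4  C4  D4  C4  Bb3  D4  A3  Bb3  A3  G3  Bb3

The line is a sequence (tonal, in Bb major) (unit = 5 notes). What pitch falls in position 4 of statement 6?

The unit is 5 notes. Position-4 pitches of the 4 shown cells: F4, D4, Bb3, G3.
Carrying that down a 3rd forward: Eb3 → C3.

C3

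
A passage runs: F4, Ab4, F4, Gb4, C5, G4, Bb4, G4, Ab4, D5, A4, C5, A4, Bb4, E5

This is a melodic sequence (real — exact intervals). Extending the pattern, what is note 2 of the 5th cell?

With 5-note cells, note 2 of each statement runs Ab4, Bb4, C5.
Carrying that up a 2nd forward: D5 → E5.

E5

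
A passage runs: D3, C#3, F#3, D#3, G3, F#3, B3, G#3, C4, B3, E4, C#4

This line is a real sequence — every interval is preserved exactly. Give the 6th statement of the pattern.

With a 4-note motive the entries are D3, G3, C4, each up a 4th from the previous.
Carrying on: F4 → Bb4 → Eb5.
From Eb5 the exact shape gives Eb5 D5 G5 E5.

Eb5 D5 G5 E5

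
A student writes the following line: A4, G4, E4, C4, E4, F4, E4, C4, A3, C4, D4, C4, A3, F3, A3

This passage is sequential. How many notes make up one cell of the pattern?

15 notes total. Splitting into 3 groups of 5:
A4 G4 E4 C4 E4 | F4 E4 C4 A3 C4 | D4 C4 A3 F3 A3
Every group is a transposition down a 3rd of the one before; no shorter unit works.

5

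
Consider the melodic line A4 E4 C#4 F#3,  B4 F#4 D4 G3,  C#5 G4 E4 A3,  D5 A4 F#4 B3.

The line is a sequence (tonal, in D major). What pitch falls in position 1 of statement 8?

Grouping in 4s, the 1st note of each cell is A4, B4, C#5, D5.
Each moves up a 2nd. Continuing: E5 → F#5 → G5 → A5.

A5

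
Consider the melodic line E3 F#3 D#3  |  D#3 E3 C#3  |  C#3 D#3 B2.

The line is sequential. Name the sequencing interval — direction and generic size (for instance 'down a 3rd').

The 3-note cells begin on E3, D#3, C#3 — each down a 2nd from the last.
E3 to D#3 is down a 2nd.

down a 2nd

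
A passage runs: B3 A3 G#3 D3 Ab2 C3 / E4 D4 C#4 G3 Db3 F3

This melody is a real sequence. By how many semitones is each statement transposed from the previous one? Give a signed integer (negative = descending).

5

With a 6-note motive the entries are B3, E4, each up a 4th from the previous.
B3 to E4 spans +5 semitones.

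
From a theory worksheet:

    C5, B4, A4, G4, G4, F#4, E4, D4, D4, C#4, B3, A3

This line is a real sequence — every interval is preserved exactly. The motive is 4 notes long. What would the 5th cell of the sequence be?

E3 D#3 C#3 B2

With a 4-note motive the entries are C5, G4, D4, each down a 4th from the previous.
Extending down a 4th: A3 → E3.
So cell 5 is E3 D#3 C#3 B2.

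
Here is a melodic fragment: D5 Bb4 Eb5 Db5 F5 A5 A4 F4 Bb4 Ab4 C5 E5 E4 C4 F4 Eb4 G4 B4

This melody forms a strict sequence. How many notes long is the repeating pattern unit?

6

Try groups of 6 (3 cells in 18 notes):
D5 Bb4 Eb5 Db5 F5 A5 | A4 F4 Bb4 Ab4 C5 E5 | E4 C4 F4 Eb4 G4 B4
That's a consistent down a 4th shift per cell, and no other grouping gives one.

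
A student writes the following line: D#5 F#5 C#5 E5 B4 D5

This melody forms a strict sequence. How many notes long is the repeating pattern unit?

6 notes total. Splitting into 3 groups of 2:
D#5 F#5 | C#5 E5 | B4 D5
Every group is a transposition down a 2nd of the one before; no shorter unit works.

2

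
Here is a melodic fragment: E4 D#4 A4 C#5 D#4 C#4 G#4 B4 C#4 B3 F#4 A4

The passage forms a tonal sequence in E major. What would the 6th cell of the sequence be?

G#3 F#3 C#4 E4

With a 4-note motive the entries are E4, D#4, C#4, each down a 2nd from the previous.
Extending down a 2nd: B3 → A3 → G#3.
So cell 6 is G#3 F#3 C#4 E4.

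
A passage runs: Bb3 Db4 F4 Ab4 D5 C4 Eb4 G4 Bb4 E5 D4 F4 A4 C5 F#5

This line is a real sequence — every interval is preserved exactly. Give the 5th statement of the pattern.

F#4 A4 C#5 E5 A#5

Taking 5-note groups, the heads are Bb3, C4, D4: the pattern moves up a 2nd.
Continuing the starts: E4 → F#4.
So cell 5 is F#4 A4 C#5 E5 A#5.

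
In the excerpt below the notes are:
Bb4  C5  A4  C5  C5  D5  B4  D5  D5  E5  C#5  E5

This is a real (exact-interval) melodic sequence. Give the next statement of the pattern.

E5 F#5 D#5 F#5

Taking 4-note groups, the heads are Bb4, C5, D5: the pattern moves up a 2nd.
Statement 4 starts on E5 and keeps the same exact contour: E5 F#5 D#5 F#5.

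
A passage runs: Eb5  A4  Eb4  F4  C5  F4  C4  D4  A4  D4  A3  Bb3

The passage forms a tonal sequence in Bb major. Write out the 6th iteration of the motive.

Bb3 Eb3 Bb2 C3

With a 4-note motive the entries are Eb5, C5, A4, each down a 3rd from the previous.
Continuing the starts: F4 → D4 → Bb3.
From Bb3 the diatonic shape gives Bb3 Eb3 Bb2 C3.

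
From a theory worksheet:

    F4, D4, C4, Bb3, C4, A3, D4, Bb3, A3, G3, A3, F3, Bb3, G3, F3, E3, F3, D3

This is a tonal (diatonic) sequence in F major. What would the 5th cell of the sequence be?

Unit = 6 notes; the statements start on F4, D4, Bb3, moving down a 3rd each time.
Continuing the starts: G3 → E3.
From E3 the diatonic shape gives E3 C3 Bb2 A2 Bb2 G2.

E3 C3 Bb2 A2 Bb2 G2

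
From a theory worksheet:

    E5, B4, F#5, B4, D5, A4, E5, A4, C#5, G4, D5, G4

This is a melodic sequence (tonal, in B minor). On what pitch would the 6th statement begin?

Taking 4-note groups, the heads are E5, D5, C#5: the pattern moves down a 2nd.
Extending the heads down a 2nd: B4 → A4 → G4.

G4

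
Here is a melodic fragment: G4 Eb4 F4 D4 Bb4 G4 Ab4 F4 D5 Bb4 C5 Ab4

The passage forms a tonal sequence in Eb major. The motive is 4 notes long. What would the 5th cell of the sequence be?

Ab5 F5 G5 Eb5

With a 4-note motive the entries are G4, Bb4, D5, each up a 3rd from the previous.
Carrying on: F5 → Ab5.
From Ab5 the diatonic shape gives Ab5 F5 G5 Eb5.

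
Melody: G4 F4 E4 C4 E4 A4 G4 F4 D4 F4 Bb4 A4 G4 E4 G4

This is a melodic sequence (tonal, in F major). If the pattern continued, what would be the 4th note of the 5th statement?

Grouping in 5s, the 4th note of each cell is C4, D4, E4.
Each moves up a 2nd. Continuing: F4 → G4.

G4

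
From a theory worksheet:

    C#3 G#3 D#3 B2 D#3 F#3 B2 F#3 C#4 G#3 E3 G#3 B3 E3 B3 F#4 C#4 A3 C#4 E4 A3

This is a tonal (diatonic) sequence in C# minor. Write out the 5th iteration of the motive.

A4 E5 B4 G#4 B4 D#5 G#4

Unit = 7 notes; the statements start on C#3, F#3, B3, moving up a 4th each time.
Carrying on: E4 → A4.
From A4 the diatonic shape gives A4 E5 B4 G#4 B4 D#5 G#4.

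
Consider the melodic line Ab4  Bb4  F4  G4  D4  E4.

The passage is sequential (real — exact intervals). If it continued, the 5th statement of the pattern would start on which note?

Taking 2-note groups, the heads are Ab4, F4, D4: the pattern moves down a 3rd.
Extending the heads down a 3rd: B3 → G#3.

G#3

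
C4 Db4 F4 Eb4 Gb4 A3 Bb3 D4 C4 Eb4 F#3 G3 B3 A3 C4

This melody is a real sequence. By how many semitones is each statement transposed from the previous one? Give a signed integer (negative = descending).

-3

Taking 5-note groups, the heads are C4, A3, F#3: the pattern moves down a 3rd.
C4→A3 is 57 − 60 = -3 semitones.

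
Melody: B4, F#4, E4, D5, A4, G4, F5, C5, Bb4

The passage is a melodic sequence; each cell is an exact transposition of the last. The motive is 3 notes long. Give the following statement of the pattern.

Taking 3-note groups, the heads are B4, D5, F5: the pattern moves up a 3rd.
Statement 4 starts on Ab5 and keeps the same exact contour: Ab5 Eb5 Db5.

Ab5 Eb5 Db5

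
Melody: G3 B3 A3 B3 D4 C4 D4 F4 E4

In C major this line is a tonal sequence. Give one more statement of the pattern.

F4 A4 G4

Taking 3-note groups, the heads are G3, B3, D4: the pattern moves up a 3rd.
Statement 4 starts on F4 and keeps the same diatonic contour: F4 A4 G4.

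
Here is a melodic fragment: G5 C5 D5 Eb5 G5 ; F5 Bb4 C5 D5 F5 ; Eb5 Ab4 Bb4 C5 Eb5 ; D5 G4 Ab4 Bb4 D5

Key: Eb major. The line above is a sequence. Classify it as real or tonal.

tonal

Every note is diatonic to Eb major.
Cell 1 has +1 semitones from note 3 to 4, but cell 2 has +2 — the interval quality changes while the contour stays the same, which is the hallmark of a tonal sequence.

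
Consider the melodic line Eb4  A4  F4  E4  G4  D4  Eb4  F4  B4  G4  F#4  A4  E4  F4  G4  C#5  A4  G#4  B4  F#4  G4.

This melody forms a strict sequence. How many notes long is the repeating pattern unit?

7

Try groups of 7 (3 cells in 21 notes):
Eb4 A4 F4 E4 G4 D4 Eb4 | F4 B4 G4 F#4 A4 E4 F4 | G4 C#5 A4 G#4 B4 F#4 G4
Every group is a transposition up a 2nd of the one before; no shorter unit works.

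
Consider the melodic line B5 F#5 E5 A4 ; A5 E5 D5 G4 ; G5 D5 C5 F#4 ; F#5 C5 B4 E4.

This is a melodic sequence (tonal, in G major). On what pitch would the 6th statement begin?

D5

The 4-note cells begin on B5, A5, G5, F#5 — each down a 2nd from the last.
Continuing: E5 → D5. Statement 6 starts on D5.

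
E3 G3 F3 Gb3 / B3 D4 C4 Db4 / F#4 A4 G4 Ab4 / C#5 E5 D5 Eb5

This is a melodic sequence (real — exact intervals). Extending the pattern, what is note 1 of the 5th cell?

The unit is 4 notes. Position-1 pitches of the 4 shown cells: E3, B3, F#4, C#5.
One more up a 5th gives G#5.

G#5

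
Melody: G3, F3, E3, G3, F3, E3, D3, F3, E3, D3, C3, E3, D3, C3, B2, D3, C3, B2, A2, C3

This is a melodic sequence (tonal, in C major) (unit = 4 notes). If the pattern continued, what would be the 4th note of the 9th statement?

With 4-note cells, note 4 of each statement runs G3, F3, E3, D3, C3.
Carrying that down a 2nd forward: B2 → A2 → G2 → F2.

F2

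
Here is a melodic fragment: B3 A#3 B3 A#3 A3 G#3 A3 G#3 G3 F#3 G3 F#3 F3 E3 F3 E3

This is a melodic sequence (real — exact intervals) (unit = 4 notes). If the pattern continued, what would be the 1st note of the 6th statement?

Db3

Grouping in 4s, the 1st note of each cell is B3, A3, G3, F3.
Carrying that down a 2nd forward: Eb3 → Db3.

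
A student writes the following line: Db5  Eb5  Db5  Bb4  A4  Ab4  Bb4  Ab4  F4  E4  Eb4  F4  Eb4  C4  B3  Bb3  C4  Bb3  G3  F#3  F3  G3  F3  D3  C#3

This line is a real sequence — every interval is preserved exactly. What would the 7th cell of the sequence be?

G2 A2 G2 E2 D#2

The 5-note cells begin on Db5, Ab4, Eb4, Bb3, F3 — each down a 4th from the last.
Extending down a 4th: C3 → G2.
Statement 7 starts on G2 and keeps the same exact contour: G2 A2 G2 E2 D#2.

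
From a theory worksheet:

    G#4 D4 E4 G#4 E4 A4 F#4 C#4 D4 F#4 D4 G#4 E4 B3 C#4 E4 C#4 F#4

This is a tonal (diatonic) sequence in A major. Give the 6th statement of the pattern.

B3 F#3 G#3 B3 G#3 C#4

The 6-note cells begin on G#4, F#4, E4 — each down a 2nd from the last.
Continuing the starts: D4 → C#4 → B3.
Statement 6 starts on B3 and keeps the same diatonic contour: B3 F#3 G#3 B3 G#3 C#4.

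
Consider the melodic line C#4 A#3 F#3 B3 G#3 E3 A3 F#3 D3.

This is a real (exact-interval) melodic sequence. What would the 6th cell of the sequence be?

Eb3 C3 Ab2

Taking 3-note groups, the heads are C#4, B3, A3: the pattern moves down a 2nd.
Carrying on: G3 → F3 → Eb3.
Statement 6 starts on Eb3 and keeps the same exact contour: Eb3 C3 Ab2.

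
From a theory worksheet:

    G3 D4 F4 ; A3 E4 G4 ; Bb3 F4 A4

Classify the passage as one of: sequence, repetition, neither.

sequence

Each 3-note cell is the previous one transposed up a 2nd.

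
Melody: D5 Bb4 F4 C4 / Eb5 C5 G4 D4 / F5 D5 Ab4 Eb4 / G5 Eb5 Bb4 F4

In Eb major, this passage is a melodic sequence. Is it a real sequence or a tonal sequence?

Every note is diatonic to Eb major.
Cell 1 has -4 semitones from note 1 to 2, but cell 2 has -3 — the interval quality changes while the contour stays the same, which is the hallmark of a tonal sequence.

tonal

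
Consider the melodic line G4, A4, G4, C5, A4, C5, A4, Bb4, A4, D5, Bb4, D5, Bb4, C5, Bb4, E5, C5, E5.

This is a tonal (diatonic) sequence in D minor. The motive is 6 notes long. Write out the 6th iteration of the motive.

Unit = 6 notes; the statements start on G4, A4, Bb4, moving up a 2nd each time.
Extending up a 2nd: C5 → D5 → E5.
So cell 6 is E5 F5 E5 A5 F5 A5.

E5 F5 E5 A5 F5 A5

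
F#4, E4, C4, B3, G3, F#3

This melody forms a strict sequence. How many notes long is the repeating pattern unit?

Try groups of 2 (3 cells in 6 notes):
F#4 E4 | C4 B3 | G3 F#3
Every group is a transposition down a 4th of the one before; no shorter unit works.

2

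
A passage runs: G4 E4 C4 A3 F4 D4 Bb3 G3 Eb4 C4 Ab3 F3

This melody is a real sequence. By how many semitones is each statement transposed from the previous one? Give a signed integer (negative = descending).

Taking 4-note groups, the heads are G4, F4, Eb4: the pattern moves down a 2nd.
G4→F4 is 65 − 67 = -2 semitones.

-2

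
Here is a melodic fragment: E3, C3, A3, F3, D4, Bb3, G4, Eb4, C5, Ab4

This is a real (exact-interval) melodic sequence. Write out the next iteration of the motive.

F5 Db5

With a 2-note motive the entries are E3, A3, D4, G4, C5, each up a 4th from the previous.
From F5 the exact shape gives F5 Db5.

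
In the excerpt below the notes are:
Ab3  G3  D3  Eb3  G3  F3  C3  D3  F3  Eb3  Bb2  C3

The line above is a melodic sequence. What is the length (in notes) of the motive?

Try groups of 4 (3 cells in 12 notes):
Ab3 G3 D3 Eb3 | G3 F3 C3 D3 | F3 Eb3 Bb2 C3
Each cell is the previous one down a 2nd — so the unit is 4 notes.

4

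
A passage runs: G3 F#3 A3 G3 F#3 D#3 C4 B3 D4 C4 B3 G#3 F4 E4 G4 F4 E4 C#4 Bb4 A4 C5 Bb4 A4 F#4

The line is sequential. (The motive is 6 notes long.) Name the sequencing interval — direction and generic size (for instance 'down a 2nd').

up a 4th

The 6-note cells begin on G3, C4, F4, Bb4 — each up a 4th from the last.
G3 to C4 is up a 4th.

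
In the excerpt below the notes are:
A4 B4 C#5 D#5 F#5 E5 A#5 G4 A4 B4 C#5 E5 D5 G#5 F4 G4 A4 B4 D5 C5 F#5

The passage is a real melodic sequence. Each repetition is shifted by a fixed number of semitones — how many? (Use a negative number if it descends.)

With a 7-note motive the entries are A4, G4, F4, each down a 2nd from the previous.
A4 to G4 spans -2 semitones.

-2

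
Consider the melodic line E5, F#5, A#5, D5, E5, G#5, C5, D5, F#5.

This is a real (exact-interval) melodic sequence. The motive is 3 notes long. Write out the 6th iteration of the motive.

With a 3-note motive the entries are E5, D5, C5, each down a 2nd from the previous.
Extending down a 2nd: Bb4 → Ab4 → Gb4.
Statement 6 starts on Gb4 and keeps the same exact contour: Gb4 Ab4 C5.

Gb4 Ab4 C5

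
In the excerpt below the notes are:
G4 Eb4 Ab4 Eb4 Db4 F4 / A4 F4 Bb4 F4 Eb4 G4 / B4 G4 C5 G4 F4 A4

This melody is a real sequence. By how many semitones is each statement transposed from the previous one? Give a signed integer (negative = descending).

The 6-note cells begin on G4, A4, B4 — each up a 2nd from the last.
Counting half-steps from G4 to A4: 2.

2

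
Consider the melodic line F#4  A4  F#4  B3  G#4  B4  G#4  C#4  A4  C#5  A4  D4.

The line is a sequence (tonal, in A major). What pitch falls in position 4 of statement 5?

The unit is 4 notes. Position-4 pitches of the 3 shown cells: B3, C#4, D4.
Extending up a 2nd: E4 → F#4.

F#4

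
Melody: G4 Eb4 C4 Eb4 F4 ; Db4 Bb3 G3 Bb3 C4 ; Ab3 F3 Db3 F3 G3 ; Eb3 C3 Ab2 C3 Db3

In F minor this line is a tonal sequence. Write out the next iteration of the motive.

Bb2 G2 Eb2 G2 Ab2

The 5-note cells begin on G4, Db4, Ab3, Eb3 — each down a 4th from the last.
From Bb2 the diatonic shape gives Bb2 G2 Eb2 G2 Ab2.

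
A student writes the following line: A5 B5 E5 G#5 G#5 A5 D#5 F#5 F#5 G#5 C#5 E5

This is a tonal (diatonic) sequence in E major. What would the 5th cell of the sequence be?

Taking 4-note groups, the heads are A5, G#5, F#5: the pattern moves down a 2nd.
Continuing the starts: E5 → D#5.
Statement 5 starts on D#5 and keeps the same diatonic contour: D#5 E5 A4 C#5.

D#5 E5 A4 C#5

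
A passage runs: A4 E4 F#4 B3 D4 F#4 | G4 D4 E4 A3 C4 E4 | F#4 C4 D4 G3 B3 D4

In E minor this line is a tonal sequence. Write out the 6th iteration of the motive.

C4 G3 A3 D3 F#3 A3

Unit = 6 notes; the statements start on A4, G4, F#4, moving down a 2nd each time.
Carrying on: E4 → D4 → C4.
So cell 6 is C4 G3 A3 D3 F#3 A3.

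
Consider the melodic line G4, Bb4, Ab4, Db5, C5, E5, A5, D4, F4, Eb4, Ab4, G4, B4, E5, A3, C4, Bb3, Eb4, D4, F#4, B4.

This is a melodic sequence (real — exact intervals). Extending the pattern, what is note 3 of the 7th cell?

D2

Grouping in 7s, the 3rd note of each cell is Ab4, Eb4, Bb3.
Carrying that down a 4th forward: F3 → C3 → G2 → D2.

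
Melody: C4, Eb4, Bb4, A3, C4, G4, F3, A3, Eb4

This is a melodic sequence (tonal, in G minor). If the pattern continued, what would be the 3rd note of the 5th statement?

With 3-note cells, note 3 of each statement runs Bb4, G4, Eb4.
Carrying that down a 3rd forward: C4 → A3.

A3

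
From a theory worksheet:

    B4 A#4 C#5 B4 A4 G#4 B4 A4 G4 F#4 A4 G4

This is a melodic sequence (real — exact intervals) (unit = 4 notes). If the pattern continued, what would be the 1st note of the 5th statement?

The unit is 4 notes. Position-1 pitches of the 3 shown cells: B4, A4, G4.
Extending down a 2nd: F4 → Eb4.

Eb4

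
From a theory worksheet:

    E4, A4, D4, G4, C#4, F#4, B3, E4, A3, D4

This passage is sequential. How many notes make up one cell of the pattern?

2

There are 10 notes; a 2-note unit gives 5 cells:
E4 A4 | D4 G4 | C#4 F#4 | B3 E4 | A3 D4
That's a consistent down a 2nd shift per cell, and no other grouping gives one.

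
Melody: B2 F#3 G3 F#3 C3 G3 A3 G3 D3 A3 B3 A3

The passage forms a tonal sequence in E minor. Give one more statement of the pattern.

E3 B3 C4 B3

Unit = 4 notes; the statements start on B2, C3, D3, moving up a 2nd each time.
So cell 4 is E3 B3 C4 B3.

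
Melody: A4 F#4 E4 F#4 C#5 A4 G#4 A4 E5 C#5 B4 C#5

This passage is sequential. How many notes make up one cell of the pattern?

Try groups of 4 (3 cells in 12 notes):
A4 F#4 E4 F#4 | C#5 A4 G#4 A4 | E5 C#5 B4 C#5
That's a consistent up a 3rd shift per cell, and no other grouping gives one.

4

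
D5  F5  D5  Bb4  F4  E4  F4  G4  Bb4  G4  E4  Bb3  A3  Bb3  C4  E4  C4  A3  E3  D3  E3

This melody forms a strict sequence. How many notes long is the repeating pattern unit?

7

There are 21 notes; a 7-note unit gives 3 cells:
D5 F5 D5 Bb4 F4 E4 F4 | G4 Bb4 G4 E4 Bb3 A3 Bb3 | C4 E4 C4 A3 E3 D3 E3
Each cell is the previous one down a 5th — so the unit is 7 notes.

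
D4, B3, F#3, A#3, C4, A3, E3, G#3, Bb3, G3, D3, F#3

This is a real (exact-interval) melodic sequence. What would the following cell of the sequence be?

With a 4-note motive the entries are D4, C4, Bb3, each down a 2nd from the previous.
Statement 4 starts on Ab3 and keeps the same exact contour: Ab3 F3 C3 E3.

Ab3 F3 C3 E3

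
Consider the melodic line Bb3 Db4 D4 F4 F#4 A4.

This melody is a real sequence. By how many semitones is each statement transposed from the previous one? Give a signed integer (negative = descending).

4

With a 2-note motive the entries are Bb3, D4, F#4, each up a 3rd from the previous.
Bb3→D4 is 62 − 58 = 4 semitones.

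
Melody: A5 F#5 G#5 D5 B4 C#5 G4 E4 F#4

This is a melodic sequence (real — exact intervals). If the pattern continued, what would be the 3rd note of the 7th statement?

D2

The unit is 3 notes. Position-3 pitches of the 3 shown cells: G#5, C#5, F#4.
Each moves down a 5th. Continuing: B3 → E3 → A2 → D2.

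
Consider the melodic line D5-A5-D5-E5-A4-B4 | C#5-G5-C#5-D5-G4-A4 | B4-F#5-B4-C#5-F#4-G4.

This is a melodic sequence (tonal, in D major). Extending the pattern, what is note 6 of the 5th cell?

E4

With 6-note cells, note 6 of each statement runs B4, A4, G4.
Each moves down a 2nd. Continuing: F#4 → E4.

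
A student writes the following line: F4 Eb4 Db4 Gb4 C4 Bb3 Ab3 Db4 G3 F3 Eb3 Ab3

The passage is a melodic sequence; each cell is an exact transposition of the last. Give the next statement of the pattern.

Taking 4-note groups, the heads are F4, C4, G3: the pattern moves down a 4th.
From D3 the exact shape gives D3 C3 Bb2 Eb3.

D3 C3 Bb2 Eb3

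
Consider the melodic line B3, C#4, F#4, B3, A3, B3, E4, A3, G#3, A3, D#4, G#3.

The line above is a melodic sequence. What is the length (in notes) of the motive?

4

Try groups of 4 (3 cells in 12 notes):
B3 C#4 F#4 B3 | A3 B3 E4 A3 | G#3 A3 D#4 G#3
Every group is a transposition down a 2nd of the one before; no shorter unit works.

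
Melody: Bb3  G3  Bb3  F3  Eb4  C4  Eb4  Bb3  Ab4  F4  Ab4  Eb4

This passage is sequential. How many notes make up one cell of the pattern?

4

There are 12 notes; a 4-note unit gives 3 cells:
Bb3 G3 Bb3 F3 | Eb4 C4 Eb4 Bb3 | Ab4 F4 Ab4 Eb4
Each cell is the previous one up a 4th — so the unit is 4 notes.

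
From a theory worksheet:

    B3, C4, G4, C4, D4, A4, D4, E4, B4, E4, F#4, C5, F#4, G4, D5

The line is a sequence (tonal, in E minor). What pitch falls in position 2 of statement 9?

D5

The unit is 3 notes. Position-2 pitches of the 5 shown cells: C4, D4, E4, F#4, G4.
Carrying that up a 2nd forward: A4 → B4 → C5 → D5.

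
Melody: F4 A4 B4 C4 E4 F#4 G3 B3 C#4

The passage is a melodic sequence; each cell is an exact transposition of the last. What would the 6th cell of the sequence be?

Taking 3-note groups, the heads are F4, C4, G3: the pattern moves down a 4th.
Carrying on: D3 → A2 → E2.
From E2 the exact shape gives E2 G#2 A#2.

E2 G#2 A#2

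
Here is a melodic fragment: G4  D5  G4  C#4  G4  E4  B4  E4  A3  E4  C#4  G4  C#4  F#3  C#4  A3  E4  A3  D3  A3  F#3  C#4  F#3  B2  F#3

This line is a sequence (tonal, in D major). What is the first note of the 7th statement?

B2

Unit = 5 notes; the statements start on G4, E4, C#4, A3, F#3, moving down a 3rd each time.
Continuing: D3 → B2. Statement 7 starts on B2.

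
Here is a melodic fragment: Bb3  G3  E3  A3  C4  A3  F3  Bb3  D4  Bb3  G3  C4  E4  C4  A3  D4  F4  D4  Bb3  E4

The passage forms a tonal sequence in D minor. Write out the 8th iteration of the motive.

Bb4 G4 E4 A4

With a 4-note motive the entries are Bb3, C4, D4, E4, F4, each up a 2nd from the previous.
Extending up a 2nd: G4 → A4 → Bb4.
From Bb4 the diatonic shape gives Bb4 G4 E4 A4.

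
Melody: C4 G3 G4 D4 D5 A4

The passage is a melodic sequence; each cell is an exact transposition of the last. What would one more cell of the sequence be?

With a 2-note motive the entries are C4, G4, D5, each up a 5th from the previous.
So cell 4 is A5 E5.

A5 E5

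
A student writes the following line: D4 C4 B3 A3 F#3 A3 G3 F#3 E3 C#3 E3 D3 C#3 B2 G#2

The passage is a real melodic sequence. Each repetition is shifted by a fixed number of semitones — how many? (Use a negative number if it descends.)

Unit = 5 notes; the statements start on D4, A3, E3, moving down a 4th each time.
Counting half-steps from D4 to A3: -5.

-5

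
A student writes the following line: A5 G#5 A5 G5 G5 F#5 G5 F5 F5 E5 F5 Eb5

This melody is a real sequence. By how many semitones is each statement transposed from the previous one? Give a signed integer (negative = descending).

-2

With a 4-note motive the entries are A5, G5, F5, each down a 2nd from the previous.
A5 to G5 spans -2 semitones.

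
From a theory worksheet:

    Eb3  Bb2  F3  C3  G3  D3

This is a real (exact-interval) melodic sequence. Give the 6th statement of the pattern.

C#4 G#3

The 2-note cells begin on Eb3, F3, G3 — each up a 2nd from the last.
Extending up a 2nd: A3 → B3 → C#4.
Statement 6 starts on C#4 and keeps the same exact contour: C#4 G#3.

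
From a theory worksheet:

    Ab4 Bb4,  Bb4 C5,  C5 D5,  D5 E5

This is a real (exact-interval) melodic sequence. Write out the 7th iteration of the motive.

G#5 A#5

With a 2-note motive the entries are Ab4, Bb4, C5, D5, each up a 2nd from the previous.
Extending up a 2nd: E5 → F#5 → G#5.
From G#5 the exact shape gives G#5 A#5.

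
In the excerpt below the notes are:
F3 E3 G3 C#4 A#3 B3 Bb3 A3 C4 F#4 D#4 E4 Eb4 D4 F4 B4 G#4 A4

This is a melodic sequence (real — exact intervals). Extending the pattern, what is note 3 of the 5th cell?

Eb5

With 6-note cells, note 3 of each statement runs G3, C4, F4.
Each moves up a 4th. Continuing: Bb4 → Eb5.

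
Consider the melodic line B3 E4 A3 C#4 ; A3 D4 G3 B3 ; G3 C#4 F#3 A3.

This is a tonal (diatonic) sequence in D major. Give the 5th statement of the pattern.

Taking 4-note groups, the heads are B3, A3, G3: the pattern moves down a 2nd.
Carrying on: F#3 → E3.
Statement 5 starts on E3 and keeps the same diatonic contour: E3 A3 D3 F#3.

E3 A3 D3 F#3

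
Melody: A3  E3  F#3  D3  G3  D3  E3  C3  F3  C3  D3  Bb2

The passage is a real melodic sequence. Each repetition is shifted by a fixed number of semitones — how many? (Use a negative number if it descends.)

Taking 4-note groups, the heads are A3, G3, F3: the pattern moves down a 2nd.
A3→G3 is 55 − 57 = -2 semitones.

-2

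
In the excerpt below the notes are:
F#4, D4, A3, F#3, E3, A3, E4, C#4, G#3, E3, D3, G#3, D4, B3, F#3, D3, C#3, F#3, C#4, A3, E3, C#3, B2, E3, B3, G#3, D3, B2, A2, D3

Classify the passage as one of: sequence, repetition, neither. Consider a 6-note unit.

Each 6-note cell is the previous one transposed down a 2nd.

sequence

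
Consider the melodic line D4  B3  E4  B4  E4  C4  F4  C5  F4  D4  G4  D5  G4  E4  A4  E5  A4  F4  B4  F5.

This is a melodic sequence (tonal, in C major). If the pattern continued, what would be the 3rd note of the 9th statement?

Grouping in 4s, the 3rd note of each cell is E4, F4, G4, A4, B4.
Extending up a 2nd: C5 → D5 → E5 → F5.

F5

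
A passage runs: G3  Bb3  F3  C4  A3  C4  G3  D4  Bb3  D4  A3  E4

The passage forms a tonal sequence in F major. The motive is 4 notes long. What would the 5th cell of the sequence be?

D4 F4 C4 G4

Unit = 4 notes; the statements start on G3, A3, Bb3, moving up a 2nd each time.
Carrying on: C4 → D4.
So cell 5 is D4 F4 C4 G4.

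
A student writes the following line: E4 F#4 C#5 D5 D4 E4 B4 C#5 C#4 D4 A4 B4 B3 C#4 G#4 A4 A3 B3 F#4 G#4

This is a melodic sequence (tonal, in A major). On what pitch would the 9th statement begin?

D3

The 4-note cells begin on E4, D4, C#4, B3, A3 — each down a 2nd from the last.
Continuing: G#3 → F#3 → E3 → D3. Statement 9 starts on D3.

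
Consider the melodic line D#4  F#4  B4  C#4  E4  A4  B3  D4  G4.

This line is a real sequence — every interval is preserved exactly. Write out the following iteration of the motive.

A3 C4 F4

Taking 3-note groups, the heads are D#4, C#4, B3: the pattern moves down a 2nd.
From A3 the exact shape gives A3 C4 F4.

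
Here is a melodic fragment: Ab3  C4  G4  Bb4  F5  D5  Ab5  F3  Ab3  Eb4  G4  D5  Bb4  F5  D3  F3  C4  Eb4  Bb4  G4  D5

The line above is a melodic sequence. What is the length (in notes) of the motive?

21 notes total. Splitting into 3 groups of 7:
Ab3 C4 G4 Bb4 F5 D5 Ab5 | F3 Ab3 Eb4 G4 D5 Bb4 F5 | D3 F3 C4 Eb4 Bb4 G4 D5
That's a consistent down a 3rd shift per cell, and no other grouping gives one.

7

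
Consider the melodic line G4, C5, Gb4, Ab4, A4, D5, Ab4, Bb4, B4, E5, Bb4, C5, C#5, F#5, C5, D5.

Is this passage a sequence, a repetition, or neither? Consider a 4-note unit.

Each 4-note cell is the previous one transposed up a 2nd.

sequence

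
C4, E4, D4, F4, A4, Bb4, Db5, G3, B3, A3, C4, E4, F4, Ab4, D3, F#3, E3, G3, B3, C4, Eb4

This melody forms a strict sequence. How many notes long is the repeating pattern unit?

7

21 notes total. Splitting into 3 groups of 7:
C4 E4 D4 F4 A4 Bb4 Db5 | G3 B3 A3 C4 E4 F4 Ab4 | D3 F#3 E3 G3 B3 C4 Eb4
That's a consistent down a 4th shift per cell, and no other grouping gives one.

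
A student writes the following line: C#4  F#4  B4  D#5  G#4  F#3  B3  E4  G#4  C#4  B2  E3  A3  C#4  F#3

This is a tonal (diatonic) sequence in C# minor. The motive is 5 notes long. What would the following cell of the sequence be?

With a 5-note motive the entries are C#4, F#3, B2, each down a 5th from the previous.
So cell 4 is E2 A2 D#3 F#3 B2.

E2 A2 D#3 F#3 B2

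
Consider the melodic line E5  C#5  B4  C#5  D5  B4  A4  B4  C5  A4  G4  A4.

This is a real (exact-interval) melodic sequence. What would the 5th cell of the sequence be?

Ab4 F4 Eb4 F4

Unit = 4 notes; the statements start on E5, D5, C5, moving down a 2nd each time.
Extending down a 2nd: Bb4 → Ab4.
So cell 5 is Ab4 F4 Eb4 F4.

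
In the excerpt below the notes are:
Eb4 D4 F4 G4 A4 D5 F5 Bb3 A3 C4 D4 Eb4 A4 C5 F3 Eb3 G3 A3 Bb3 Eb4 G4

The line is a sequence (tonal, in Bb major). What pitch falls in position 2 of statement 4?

Bb2

With 7-note cells, note 2 of each statement runs D4, A3, Eb3.
Each moves down a 4th; the next is Bb2.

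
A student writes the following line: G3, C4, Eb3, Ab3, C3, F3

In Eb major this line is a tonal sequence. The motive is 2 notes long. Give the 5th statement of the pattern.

F2 Bb2

Unit = 2 notes; the statements start on G3, Eb3, C3, moving down a 3rd each time.
Continuing the starts: Ab2 → F2.
So cell 5 is F2 Bb2.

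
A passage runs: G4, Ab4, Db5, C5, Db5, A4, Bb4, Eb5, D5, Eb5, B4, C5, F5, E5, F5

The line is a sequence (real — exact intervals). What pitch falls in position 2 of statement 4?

Grouping in 5s, the 2nd note of each cell is Ab4, Bb4, C5.
Each moves up a 2nd; the next is D5.

D5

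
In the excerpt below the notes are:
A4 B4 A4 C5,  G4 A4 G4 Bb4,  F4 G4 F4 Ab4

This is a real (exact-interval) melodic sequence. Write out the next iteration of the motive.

Eb4 F4 Eb4 Gb4

The 4-note cells begin on A4, G4, F4 — each down a 2nd from the last.
So cell 4 is Eb4 F4 Eb4 Gb4.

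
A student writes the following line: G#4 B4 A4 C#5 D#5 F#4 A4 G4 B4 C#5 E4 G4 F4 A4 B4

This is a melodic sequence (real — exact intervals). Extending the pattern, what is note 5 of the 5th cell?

Grouping in 5s, the 5th note of each cell is D#5, C#5, B4.
Carrying that down a 2nd forward: A4 → G4.

G4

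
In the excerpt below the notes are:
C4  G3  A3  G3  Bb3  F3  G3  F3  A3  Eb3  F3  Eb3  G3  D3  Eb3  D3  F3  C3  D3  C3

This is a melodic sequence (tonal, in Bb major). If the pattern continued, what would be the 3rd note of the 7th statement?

Grouping in 4s, the 3rd note of each cell is A3, G3, F3, Eb3, D3.
Each moves down a 2nd. Continuing: C3 → Bb2.

Bb2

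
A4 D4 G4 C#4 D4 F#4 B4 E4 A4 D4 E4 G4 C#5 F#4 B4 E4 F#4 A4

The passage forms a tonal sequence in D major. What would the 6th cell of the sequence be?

Taking 6-note groups, the heads are A4, B4, C#5: the pattern moves up a 2nd.
Continuing the starts: D5 → E5 → F#5.
From F#5 the diatonic shape gives F#5 B4 E5 A4 B4 D5.

F#5 B4 E5 A4 B4 D5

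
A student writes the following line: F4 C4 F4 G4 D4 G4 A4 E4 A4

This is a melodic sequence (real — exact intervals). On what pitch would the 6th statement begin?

The 3-note cells begin on F4, G4, A4 — each up a 2nd from the last.
Extending the heads up a 2nd: B4 → C#5 → D#5.

D#5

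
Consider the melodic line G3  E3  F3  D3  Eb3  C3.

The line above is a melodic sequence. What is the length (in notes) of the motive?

Try groups of 2 (3 cells in 6 notes):
G3 E3 | F3 D3 | Eb3 C3
That's a consistent down a 2nd shift per cell, and no other grouping gives one.

2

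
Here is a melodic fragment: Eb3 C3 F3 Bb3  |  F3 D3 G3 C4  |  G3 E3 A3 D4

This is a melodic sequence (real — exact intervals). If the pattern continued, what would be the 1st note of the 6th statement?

Grouping in 4s, the 1st note of each cell is Eb3, F3, G3.
Each moves up a 2nd. Continuing: A3 → B3 → C#4.

C#4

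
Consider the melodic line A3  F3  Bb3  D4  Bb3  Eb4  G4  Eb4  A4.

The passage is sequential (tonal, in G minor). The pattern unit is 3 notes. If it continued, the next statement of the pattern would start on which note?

Taking 3-note groups, the heads are A3, D4, G4: the pattern moves up a 4th.
The next head, up a 4th from G4, is C5.

C5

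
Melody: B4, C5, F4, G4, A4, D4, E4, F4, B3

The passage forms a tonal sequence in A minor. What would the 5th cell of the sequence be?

A3 B3 E3

Unit = 3 notes; the statements start on B4, G4, E4, moving down a 3rd each time.
Carrying on: C4 → A3.
So cell 5 is A3 B3 E3.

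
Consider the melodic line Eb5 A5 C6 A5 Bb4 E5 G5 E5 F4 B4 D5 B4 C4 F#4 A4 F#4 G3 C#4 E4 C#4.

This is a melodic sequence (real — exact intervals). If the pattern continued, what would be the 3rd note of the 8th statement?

C#3

With 4-note cells, note 3 of each statement runs C6, G5, D5, A4, E4.
Carrying that down a 4th forward: B3 → F#3 → C#3.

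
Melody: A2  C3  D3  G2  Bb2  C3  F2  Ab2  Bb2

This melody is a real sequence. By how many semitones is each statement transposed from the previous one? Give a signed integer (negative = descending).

The 3-note cells begin on A2, G2, F2 — each down a 2nd from the last.
A2 to G2 spans -2 semitones.

-2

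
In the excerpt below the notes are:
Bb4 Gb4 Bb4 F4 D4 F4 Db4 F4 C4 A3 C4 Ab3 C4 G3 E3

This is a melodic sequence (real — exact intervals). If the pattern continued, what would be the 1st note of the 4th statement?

Grouping in 5s, the 1st note of each cell is Bb4, F4, C4.
One more down a 4th gives G3.

G3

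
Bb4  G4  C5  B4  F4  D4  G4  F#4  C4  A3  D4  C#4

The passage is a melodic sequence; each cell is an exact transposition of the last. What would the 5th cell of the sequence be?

D3 B2 E3 D#3

Unit = 4 notes; the statements start on Bb4, F4, C4, moving down a 4th each time.
Extending down a 4th: G3 → D3.
Statement 5 starts on D3 and keeps the same exact contour: D3 B2 E3 D#3.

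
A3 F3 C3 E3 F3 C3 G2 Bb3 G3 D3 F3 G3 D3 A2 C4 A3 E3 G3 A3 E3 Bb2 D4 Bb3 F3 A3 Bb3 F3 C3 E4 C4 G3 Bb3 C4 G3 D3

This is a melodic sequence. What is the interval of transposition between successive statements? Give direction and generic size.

With a 7-note motive the entries are A3, Bb3, C4, D4, E4, each up a 2nd from the previous.
A3 to Bb3 is up a 2nd.

up a 2nd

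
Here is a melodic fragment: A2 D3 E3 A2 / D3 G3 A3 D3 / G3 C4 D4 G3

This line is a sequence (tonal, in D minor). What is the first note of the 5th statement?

F4

With a 4-note motive the entries are A2, D3, G3, each up a 4th from the previous.
Continuing: C4 → F4. Statement 5 starts on F4.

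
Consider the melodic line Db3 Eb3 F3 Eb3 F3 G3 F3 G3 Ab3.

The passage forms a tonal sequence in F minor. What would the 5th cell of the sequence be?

The 3-note cells begin on Db3, Eb3, F3 — each up a 2nd from the last.
Continuing the starts: G3 → Ab3.
From Ab3 the diatonic shape gives Ab3 Bb3 C4.

Ab3 Bb3 C4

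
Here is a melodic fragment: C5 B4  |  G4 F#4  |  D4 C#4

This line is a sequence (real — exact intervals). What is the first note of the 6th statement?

B2

With a 2-note motive the entries are C5, G4, D4, each down a 4th from the previous.
Continuing: A3 → E3 → B2. Statement 6 starts on B2.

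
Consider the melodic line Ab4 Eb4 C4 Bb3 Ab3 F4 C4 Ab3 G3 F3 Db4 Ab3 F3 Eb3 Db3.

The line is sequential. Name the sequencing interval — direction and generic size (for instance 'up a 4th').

Taking 5-note groups, the heads are Ab4, F4, Db4: the pattern moves down a 3rd.
Ab4 to F4 is down a 3rd.

down a 3rd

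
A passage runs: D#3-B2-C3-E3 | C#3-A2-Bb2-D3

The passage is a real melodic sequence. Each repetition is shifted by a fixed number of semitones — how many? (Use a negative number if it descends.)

With a 4-note motive the entries are D#3, C#3, each down a 2nd from the previous.
D#3 to C#3 spans -2 semitones.

-2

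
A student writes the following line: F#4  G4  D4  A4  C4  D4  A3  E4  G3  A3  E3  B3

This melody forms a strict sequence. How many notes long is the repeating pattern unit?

4

There are 12 notes; a 4-note unit gives 3 cells:
F#4 G4 D4 A4 | C4 D4 A3 E4 | G3 A3 E3 B3
Every group is a transposition down a 4th of the one before; no shorter unit works.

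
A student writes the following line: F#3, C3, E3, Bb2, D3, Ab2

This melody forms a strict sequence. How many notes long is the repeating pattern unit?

There are 6 notes; a 2-note unit gives 3 cells:
F#3 C3 | E3 Bb2 | D3 Ab2
Every group is a transposition down a 2nd of the one before; no shorter unit works.

2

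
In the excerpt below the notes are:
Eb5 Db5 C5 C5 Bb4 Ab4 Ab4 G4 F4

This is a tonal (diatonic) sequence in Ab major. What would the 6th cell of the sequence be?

With a 3-note motive the entries are Eb5, C5, Ab4, each down a 3rd from the previous.
Carrying on: F4 → Db4 → Bb3.
Statement 6 starts on Bb3 and keeps the same diatonic contour: Bb3 Ab3 G3.

Bb3 Ab3 G3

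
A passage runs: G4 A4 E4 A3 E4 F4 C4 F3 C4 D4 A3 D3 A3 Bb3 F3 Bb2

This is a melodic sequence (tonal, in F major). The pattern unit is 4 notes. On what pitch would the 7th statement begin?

Bb2

Taking 4-note groups, the heads are G4, E4, C4, A3: the pattern moves down a 3rd.
Continuing: F3 → D3 → Bb2. Statement 7 starts on Bb2.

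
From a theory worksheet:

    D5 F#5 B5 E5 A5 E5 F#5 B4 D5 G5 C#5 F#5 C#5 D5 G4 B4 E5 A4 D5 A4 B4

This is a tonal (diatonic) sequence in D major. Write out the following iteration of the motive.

E4 G4 C#5 F#4 B4 F#4 G4

The 7-note cells begin on D5, B4, G4 — each down a 3rd from the last.
Statement 4 starts on E4 and keeps the same diatonic contour: E4 G4 C#5 F#4 B4 F#4 G4.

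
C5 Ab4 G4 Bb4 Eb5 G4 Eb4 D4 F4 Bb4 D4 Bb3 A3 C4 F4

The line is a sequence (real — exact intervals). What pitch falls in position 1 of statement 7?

F#2

Grouping in 5s, the 1st note of each cell is C5, G4, D4.
Each moves down a 4th. Continuing: A3 → E3 → B2 → F#2.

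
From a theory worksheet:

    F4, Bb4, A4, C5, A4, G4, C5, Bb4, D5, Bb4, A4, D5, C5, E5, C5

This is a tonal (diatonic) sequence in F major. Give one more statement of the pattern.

Bb4 E5 D5 F5 D5

Unit = 5 notes; the statements start on F4, G4, A4, moving up a 2nd each time.
From Bb4 the diatonic shape gives Bb4 E5 D5 F5 D5.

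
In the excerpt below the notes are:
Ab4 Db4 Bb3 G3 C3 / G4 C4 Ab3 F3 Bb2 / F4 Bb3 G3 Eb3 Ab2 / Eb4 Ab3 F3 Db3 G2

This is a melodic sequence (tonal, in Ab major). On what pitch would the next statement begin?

Unit = 5 notes; the statements start on Ab4, G4, F4, Eb4, moving down a 2nd each time.
One more step down a 2nd gives Db4.

Db4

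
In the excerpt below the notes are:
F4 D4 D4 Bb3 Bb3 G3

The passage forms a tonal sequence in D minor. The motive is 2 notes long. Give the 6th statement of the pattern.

The 2-note cells begin on F4, D4, Bb3 — each down a 3rd from the last.
Continuing the starts: G3 → E3 → C3.
From C3 the diatonic shape gives C3 A2.

C3 A2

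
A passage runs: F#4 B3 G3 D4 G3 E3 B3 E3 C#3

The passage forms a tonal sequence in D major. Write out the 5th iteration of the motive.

The 3-note cells begin on F#4, D4, B3 — each down a 3rd from the last.
Extending down a 3rd: G3 → E3.
So cell 5 is E3 A2 F#2.

E3 A2 F#2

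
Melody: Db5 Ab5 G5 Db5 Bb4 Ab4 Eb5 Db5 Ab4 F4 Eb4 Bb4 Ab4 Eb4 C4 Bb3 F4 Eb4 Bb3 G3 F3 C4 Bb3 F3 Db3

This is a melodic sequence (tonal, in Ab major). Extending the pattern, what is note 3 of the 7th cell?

With 5-note cells, note 3 of each statement runs G5, Db5, Ab4, Eb4, Bb3.
Each moves down a 4th. Continuing: F3 → C3.

C3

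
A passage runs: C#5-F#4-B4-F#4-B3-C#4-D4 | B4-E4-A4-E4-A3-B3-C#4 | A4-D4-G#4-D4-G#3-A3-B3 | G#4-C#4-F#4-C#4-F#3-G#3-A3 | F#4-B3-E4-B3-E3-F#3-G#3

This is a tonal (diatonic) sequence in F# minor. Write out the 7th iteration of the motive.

D4 G#3 C#4 G#3 C#3 D3 E3

Taking 7-note groups, the heads are C#5, B4, A4, G#4, F#4: the pattern moves down a 2nd.
Continuing the starts: E4 → D4.
Statement 7 starts on D4 and keeps the same diatonic contour: D4 G#3 C#4 G#3 C#3 D3 E3.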